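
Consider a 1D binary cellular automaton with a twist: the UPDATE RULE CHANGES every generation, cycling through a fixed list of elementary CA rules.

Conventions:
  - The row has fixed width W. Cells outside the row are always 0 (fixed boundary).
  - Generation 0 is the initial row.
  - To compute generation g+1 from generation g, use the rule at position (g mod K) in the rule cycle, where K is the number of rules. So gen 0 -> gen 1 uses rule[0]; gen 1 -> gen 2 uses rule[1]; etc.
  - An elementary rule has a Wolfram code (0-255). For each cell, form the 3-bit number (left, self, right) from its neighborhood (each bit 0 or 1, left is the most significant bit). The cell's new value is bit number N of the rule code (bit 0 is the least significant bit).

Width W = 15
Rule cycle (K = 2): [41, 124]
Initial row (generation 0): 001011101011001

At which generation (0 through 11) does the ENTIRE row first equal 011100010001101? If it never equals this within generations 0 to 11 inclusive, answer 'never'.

Gen 0: 001011101011001
Gen 1 (rule 41): 100110010110000
Gen 2 (rule 124): 110111011111000
Gen 3 (rule 41): 101100110000011
Gen 4 (rule 124): 111110111000011
Gen 5 (rule 41): 100001100011010
Gen 6 (rule 124): 110001110011111
Gen 7 (rule 41): 100101000010000
Gen 8 (rule 124): 110111100011000
Gen 9 (rule 41): 101100001010011
Gen 10 (rule 124): 111110001111011
Gen 11 (rule 41): 100000101000110

Answer: never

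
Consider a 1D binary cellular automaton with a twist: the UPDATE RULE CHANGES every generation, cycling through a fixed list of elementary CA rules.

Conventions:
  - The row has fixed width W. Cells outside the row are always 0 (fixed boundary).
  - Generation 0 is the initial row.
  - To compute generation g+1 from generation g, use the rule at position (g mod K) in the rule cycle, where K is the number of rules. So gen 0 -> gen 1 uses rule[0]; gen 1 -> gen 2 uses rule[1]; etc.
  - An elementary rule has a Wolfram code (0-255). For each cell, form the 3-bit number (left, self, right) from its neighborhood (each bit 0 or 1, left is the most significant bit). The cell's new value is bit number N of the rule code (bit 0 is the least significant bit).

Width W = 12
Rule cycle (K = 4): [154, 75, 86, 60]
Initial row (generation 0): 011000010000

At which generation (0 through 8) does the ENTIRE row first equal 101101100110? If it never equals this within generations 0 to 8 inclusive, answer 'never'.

Answer: never

Derivation:
Gen 0: 011000010000
Gen 1 (rule 154): 110100101000
Gen 2 (rule 75): 110001000011
Gen 3 (rule 86): 011011100101
Gen 4 (rule 60): 010110010111
Gen 5 (rule 154): 100101100110
Gen 6 (rule 75): 001001101110
Gen 7 (rule 86): 011110100011
Gen 8 (rule 60): 010001110010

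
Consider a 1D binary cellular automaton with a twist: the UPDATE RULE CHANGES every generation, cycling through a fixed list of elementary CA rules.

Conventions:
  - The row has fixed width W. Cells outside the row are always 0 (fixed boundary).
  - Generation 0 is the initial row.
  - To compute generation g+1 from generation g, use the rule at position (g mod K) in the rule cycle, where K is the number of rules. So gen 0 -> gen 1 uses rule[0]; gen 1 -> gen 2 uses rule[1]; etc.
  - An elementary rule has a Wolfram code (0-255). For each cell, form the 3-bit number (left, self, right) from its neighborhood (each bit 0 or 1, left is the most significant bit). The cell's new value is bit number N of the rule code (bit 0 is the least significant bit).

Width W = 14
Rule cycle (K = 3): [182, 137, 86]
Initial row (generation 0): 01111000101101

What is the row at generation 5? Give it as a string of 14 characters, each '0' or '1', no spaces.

Gen 0: 01111000101101
Gen 1 (rule 182): 10110101110011
Gen 2 (rule 137): 00100001100010
Gen 3 (rule 86): 01110010110111
Gen 4 (rule 182): 10101111001010
Gen 5 (rule 137): 00001110000000

Answer: 00001110000000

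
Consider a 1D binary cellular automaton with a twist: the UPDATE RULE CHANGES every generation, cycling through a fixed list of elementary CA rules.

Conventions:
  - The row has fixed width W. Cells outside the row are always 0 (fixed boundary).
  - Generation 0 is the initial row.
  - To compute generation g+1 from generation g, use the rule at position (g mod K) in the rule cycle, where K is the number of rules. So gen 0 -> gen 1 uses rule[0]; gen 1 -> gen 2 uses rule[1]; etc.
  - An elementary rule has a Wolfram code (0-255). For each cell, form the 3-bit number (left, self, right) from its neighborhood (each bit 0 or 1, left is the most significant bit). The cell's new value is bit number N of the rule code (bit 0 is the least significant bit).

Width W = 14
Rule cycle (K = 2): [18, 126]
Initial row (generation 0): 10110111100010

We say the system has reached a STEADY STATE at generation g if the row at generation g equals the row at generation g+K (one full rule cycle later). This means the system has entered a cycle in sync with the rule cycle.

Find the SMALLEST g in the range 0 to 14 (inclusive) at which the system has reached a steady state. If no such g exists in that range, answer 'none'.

Answer: 11

Derivation:
Gen 0: 10110111100010
Gen 1 (rule 18): 00000000010101
Gen 2 (rule 126): 00000000111111
Gen 3 (rule 18): 00000001000000
Gen 4 (rule 126): 00000011100000
Gen 5 (rule 18): 00000100010000
Gen 6 (rule 126): 00001110111000
Gen 7 (rule 18): 00010000000100
Gen 8 (rule 126): 00111000001110
Gen 9 (rule 18): 01000100010001
Gen 10 (rule 126): 11101110111011
Gen 11 (rule 18): 00000000000000
Gen 12 (rule 126): 00000000000000
Gen 13 (rule 18): 00000000000000
Gen 14 (rule 126): 00000000000000
Gen 15 (rule 18): 00000000000000
Gen 16 (rule 126): 00000000000000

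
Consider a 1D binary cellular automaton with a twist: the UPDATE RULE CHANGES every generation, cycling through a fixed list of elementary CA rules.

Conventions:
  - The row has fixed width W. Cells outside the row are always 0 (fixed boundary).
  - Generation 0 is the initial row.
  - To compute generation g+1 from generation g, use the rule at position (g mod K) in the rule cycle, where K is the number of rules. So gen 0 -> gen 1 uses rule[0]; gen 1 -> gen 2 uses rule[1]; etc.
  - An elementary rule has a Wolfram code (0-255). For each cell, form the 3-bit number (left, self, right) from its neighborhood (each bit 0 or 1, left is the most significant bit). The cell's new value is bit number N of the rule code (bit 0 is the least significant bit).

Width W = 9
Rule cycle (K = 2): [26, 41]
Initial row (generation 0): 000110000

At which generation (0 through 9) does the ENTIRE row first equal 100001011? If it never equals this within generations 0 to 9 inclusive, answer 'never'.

Gen 0: 000110000
Gen 1 (rule 26): 001101000
Gen 2 (rule 41): 101010011
Gen 3 (rule 26): 000001110
Gen 4 (rule 41): 111101000
Gen 5 (rule 26): 100000100
Gen 6 (rule 41): 001110001
Gen 7 (rule 26): 011001010
Gen 8 (rule 41): 010000100
Gen 9 (rule 26): 101001010

Answer: never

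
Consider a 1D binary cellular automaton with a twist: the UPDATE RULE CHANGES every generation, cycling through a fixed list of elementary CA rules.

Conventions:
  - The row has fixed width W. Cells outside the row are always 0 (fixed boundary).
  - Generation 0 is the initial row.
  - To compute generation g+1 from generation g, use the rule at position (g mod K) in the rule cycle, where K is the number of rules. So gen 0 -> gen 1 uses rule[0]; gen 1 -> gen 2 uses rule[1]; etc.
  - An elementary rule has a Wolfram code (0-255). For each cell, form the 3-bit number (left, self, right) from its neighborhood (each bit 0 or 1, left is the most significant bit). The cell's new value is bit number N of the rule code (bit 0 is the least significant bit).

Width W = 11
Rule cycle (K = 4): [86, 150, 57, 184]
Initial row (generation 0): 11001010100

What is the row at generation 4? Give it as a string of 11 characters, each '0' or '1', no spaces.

Answer: 01010101010

Derivation:
Gen 0: 11001010100
Gen 1 (rule 86): 01111010110
Gen 2 (rule 150): 10110010001
Gen 3 (rule 57): 01101001100
Gen 4 (rule 184): 01010101010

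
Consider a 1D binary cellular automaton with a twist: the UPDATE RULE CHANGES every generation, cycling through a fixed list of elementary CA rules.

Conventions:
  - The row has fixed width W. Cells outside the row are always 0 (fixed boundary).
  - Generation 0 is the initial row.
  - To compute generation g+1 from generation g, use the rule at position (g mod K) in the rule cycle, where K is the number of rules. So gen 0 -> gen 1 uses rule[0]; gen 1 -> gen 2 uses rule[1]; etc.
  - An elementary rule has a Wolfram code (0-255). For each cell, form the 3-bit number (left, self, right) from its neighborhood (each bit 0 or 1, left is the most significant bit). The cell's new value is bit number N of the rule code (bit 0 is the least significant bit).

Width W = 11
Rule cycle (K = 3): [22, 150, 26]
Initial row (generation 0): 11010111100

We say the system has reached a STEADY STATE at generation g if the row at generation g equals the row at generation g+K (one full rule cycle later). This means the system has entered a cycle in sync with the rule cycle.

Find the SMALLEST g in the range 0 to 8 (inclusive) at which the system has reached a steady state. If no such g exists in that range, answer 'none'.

Gen 0: 11010111100
Gen 1 (rule 22): 00010000010
Gen 2 (rule 150): 00111000111
Gen 3 (rule 26): 01100101100
Gen 4 (rule 22): 10011100010
Gen 5 (rule 150): 11101010111
Gen 6 (rule 26): 10000000100
Gen 7 (rule 22): 11000001110
Gen 8 (rule 150): 00100010101
Gen 9 (rule 26): 01010100000
Gen 10 (rule 22): 11010110000
Gen 11 (rule 150): 00010001000

Answer: none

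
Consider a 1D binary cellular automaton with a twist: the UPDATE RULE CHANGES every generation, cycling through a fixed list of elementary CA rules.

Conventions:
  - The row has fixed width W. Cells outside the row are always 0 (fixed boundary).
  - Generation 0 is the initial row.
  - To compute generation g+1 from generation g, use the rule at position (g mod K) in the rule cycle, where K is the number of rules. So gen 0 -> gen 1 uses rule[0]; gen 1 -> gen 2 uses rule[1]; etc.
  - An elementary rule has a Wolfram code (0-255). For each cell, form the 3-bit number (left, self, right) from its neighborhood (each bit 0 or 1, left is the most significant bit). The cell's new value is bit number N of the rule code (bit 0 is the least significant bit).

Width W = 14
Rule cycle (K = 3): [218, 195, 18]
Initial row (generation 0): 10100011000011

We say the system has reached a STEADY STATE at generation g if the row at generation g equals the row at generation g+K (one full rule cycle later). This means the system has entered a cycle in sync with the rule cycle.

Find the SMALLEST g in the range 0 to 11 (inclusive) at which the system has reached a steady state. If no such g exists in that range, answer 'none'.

Answer: 9

Derivation:
Gen 0: 10100011000011
Gen 1 (rule 218): 00010111100111
Gen 2 (rule 195): 11100011101011
Gen 3 (rule 18): 00010100000000
Gen 4 (rule 218): 00100010000000
Gen 5 (rule 195): 11001100111111
Gen 6 (rule 18): 00110011000000
Gen 7 (rule 218): 01111111100000
Gen 8 (rule 195): 10111111101111
Gen 9 (rule 18): 00000000000000
Gen 10 (rule 218): 00000000000000
Gen 11 (rule 195): 11111111111111
Gen 12 (rule 18): 00000000000000
Gen 13 (rule 218): 00000000000000
Gen 14 (rule 195): 11111111111111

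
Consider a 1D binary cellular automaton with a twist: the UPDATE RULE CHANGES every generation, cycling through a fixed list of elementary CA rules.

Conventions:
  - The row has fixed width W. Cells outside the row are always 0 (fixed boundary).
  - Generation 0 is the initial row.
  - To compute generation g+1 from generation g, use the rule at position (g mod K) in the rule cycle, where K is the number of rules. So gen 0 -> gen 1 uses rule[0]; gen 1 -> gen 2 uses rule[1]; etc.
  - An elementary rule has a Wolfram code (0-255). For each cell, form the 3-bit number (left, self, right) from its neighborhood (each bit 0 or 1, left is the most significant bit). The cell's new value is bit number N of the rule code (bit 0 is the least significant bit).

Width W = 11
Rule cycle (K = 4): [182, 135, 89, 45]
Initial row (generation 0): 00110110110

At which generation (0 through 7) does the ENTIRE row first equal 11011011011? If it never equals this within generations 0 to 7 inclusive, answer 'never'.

Gen 0: 00110110110
Gen 1 (rule 182): 01001001001
Gen 2 (rule 135): 11011011011
Gen 3 (rule 89): 11011011011
Gen 4 (rule 45): 10110110110
Gen 5 (rule 182): 11001001001
Gen 6 (rule 135): 00011011011
Gen 7 (rule 89): 11011011011

Answer: 2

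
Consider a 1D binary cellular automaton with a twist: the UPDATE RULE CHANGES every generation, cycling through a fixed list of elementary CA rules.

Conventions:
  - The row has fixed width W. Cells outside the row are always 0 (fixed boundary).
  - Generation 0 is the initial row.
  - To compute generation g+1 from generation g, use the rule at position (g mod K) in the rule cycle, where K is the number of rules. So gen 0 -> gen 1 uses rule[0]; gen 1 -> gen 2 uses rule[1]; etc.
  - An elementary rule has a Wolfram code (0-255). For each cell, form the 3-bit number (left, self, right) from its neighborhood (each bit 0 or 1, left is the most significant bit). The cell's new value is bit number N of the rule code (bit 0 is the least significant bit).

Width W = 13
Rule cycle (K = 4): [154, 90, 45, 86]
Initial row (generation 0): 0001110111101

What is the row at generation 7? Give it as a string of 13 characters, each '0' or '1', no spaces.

Answer: 1011100010110

Derivation:
Gen 0: 0001110111101
Gen 1 (rule 154): 0011100111000
Gen 2 (rule 90): 0110111101100
Gen 3 (rule 45): 0101100011001
Gen 4 (rule 86): 1100110101111
Gen 5 (rule 154): 1011100001110
Gen 6 (rule 90): 0010110011011
Gen 7 (rule 45): 1011100010110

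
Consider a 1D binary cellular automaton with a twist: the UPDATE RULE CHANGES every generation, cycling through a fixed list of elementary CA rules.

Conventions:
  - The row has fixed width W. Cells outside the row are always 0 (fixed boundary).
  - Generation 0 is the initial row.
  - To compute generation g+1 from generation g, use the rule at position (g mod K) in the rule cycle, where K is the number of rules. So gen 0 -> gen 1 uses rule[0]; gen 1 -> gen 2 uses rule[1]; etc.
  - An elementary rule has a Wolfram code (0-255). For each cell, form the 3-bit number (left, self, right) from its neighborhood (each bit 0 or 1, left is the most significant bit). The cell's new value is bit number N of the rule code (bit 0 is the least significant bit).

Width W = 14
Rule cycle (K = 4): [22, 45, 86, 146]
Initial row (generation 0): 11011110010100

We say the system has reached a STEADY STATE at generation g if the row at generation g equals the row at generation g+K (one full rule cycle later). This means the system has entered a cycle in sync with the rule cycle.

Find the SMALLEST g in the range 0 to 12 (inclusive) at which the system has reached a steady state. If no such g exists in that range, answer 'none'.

Gen 0: 11011110010100
Gen 1 (rule 22): 00000001110110
Gen 2 (rule 45): 11111101001100
Gen 3 (rule 86): 00000101110110
Gen 4 (rule 146): 00001000100001
Gen 5 (rule 22): 00011101110011
Gen 6 (rule 45): 11010011000010
Gen 7 (rule 86): 01011101100111
Gen 8 (rule 146): 10001000011010
Gen 9 (rule 22): 11011100100011
Gen 10 (rule 45): 10110000101010
Gen 11 (rule 86): 10011001101011
Gen 12 (rule 146): 01100110000000
Gen 13 (rule 22): 10011001000000
Gen 14 (rule 45): 10010001011111
Gen 15 (rule 86): 11111011000001
Gen 16 (rule 146): 01110000100010

Answer: none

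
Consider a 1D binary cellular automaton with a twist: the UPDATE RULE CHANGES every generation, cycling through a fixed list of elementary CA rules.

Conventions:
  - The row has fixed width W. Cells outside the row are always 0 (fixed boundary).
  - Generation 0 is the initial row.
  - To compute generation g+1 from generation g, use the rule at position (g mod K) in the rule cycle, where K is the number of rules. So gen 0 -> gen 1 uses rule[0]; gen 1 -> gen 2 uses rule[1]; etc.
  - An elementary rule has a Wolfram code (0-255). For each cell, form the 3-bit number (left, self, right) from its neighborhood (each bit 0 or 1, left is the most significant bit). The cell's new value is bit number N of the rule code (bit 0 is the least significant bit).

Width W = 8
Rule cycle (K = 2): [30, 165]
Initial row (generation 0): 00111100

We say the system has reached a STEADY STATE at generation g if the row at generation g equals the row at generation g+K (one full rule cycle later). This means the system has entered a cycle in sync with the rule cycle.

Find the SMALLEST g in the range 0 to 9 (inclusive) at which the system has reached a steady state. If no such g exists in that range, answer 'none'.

Gen 0: 00111100
Gen 1 (rule 30): 01100010
Gen 2 (rule 165): 00001010
Gen 3 (rule 30): 00011011
Gen 4 (rule 165): 11000100
Gen 5 (rule 30): 10101110
Gen 6 (rule 165): 11110100
Gen 7 (rule 30): 10000110
Gen 8 (rule 165): 10110000
Gen 9 (rule 30): 10101000
Gen 10 (rule 165): 11111011
Gen 11 (rule 30): 10000010

Answer: none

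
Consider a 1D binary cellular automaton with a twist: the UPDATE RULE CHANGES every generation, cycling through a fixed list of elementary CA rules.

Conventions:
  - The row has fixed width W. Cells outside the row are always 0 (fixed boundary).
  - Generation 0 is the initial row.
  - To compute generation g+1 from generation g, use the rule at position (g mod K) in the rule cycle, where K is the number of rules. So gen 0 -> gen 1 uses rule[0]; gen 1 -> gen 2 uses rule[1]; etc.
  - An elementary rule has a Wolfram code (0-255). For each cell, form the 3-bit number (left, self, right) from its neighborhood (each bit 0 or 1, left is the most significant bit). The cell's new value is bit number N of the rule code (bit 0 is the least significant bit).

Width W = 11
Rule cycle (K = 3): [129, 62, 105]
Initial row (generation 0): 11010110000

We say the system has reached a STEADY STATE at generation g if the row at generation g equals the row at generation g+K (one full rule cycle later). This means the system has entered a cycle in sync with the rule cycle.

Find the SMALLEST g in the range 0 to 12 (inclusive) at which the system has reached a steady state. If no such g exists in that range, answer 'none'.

Gen 0: 11010110000
Gen 1 (rule 129): 00000000111
Gen 2 (rule 62): 00000001100
Gen 3 (rule 105): 11111101101
Gen 4 (rule 129): 01111000000
Gen 5 (rule 62): 11000100000
Gen 6 (rule 105): 11010001111
Gen 7 (rule 129): 00000100110
Gen 8 (rule 62): 00001111101
Gen 9 (rule 105): 11101000110
Gen 10 (rule 129): 01000010000
Gen 11 (rule 62): 11100111000
Gen 12 (rule 105): 10100101011
Gen 13 (rule 129): 00000000000
Gen 14 (rule 62): 00000000000
Gen 15 (rule 105): 11111111111

Answer: none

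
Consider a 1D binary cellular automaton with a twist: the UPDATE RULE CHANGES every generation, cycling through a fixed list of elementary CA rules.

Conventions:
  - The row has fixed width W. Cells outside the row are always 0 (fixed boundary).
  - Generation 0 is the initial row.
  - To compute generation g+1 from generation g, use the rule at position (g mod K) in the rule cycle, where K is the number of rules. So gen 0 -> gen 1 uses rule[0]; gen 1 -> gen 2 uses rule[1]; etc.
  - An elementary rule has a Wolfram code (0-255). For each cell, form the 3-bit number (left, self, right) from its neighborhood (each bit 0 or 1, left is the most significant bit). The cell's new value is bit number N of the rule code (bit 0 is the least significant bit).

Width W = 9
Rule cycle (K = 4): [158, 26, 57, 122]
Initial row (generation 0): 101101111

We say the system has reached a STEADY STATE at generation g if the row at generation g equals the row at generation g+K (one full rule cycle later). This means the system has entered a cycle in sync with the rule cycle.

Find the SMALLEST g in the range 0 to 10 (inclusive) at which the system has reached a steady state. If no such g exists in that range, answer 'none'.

Gen 0: 101101111
Gen 1 (rule 158): 101001110
Gen 2 (rule 26): 000111001
Gen 3 (rule 57): 110100100
Gen 4 (rule 122): 111011010
Gen 5 (rule 158): 110010011
Gen 6 (rule 26): 101101110
Gen 7 (rule 57): 011011001
Gen 8 (rule 122): 111111110
Gen 9 (rule 158): 111111101
Gen 10 (rule 26): 100000000
Gen 11 (rule 57): 011111111
Gen 12 (rule 122): 110000001
Gen 13 (rule 158): 101000011
Gen 14 (rule 26): 000100110

Answer: none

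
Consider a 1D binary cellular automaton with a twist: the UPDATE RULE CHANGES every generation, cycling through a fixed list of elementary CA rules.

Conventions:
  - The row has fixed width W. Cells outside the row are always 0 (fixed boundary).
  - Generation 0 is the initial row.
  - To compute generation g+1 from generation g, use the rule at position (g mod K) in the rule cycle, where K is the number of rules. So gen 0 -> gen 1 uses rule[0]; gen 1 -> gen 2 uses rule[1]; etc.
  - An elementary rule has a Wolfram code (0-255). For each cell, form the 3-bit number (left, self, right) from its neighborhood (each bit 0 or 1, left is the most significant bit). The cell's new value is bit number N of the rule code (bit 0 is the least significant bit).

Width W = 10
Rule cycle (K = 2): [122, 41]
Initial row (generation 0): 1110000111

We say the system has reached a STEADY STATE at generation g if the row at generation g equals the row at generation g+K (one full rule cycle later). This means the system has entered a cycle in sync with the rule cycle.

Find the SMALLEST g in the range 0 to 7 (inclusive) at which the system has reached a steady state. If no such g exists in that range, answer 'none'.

Gen 0: 1110000111
Gen 1 (rule 122): 1011001101
Gen 2 (rule 41): 0110001010
Gen 3 (rule 122): 1111010101
Gen 4 (rule 41): 1000101010
Gen 5 (rule 122): 0101010101
Gen 6 (rule 41): 0010101010
Gen 7 (rule 122): 0101010101
Gen 8 (rule 41): 0010101010
Gen 9 (rule 122): 0101010101

Answer: 5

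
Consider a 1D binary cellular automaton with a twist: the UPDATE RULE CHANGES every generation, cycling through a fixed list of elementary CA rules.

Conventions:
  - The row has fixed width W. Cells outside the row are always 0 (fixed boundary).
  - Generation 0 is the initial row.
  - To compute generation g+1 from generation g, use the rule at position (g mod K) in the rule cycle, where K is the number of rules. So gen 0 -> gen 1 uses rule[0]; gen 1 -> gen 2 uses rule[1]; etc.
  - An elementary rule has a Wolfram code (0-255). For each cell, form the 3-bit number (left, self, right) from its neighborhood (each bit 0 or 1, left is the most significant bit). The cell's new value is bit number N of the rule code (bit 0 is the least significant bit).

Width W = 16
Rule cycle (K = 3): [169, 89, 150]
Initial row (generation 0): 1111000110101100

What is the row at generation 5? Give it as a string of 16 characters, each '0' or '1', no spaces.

Answer: 1001101011000011

Derivation:
Gen 0: 1111000110101100
Gen 1 (rule 169): 1110010101011001
Gen 2 (rule 89): 1011000000011100
Gen 3 (rule 150): 1000100000101010
Gen 4 (rule 169): 0010001110010100
Gen 5 (rule 89): 1001101011000011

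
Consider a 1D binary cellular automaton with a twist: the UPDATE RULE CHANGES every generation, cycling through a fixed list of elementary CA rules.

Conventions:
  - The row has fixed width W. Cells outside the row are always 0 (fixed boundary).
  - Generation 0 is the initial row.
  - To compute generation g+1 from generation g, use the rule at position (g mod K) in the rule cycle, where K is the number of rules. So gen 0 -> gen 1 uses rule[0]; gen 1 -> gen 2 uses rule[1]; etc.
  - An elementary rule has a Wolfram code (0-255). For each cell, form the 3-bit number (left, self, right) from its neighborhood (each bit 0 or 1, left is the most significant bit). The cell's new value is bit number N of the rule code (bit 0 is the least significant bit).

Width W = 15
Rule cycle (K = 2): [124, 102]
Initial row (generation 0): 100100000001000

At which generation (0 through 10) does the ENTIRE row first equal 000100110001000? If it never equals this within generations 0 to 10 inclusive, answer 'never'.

Answer: never

Derivation:
Gen 0: 100100000001000
Gen 1 (rule 124): 110110000001100
Gen 2 (rule 102): 011010000010100
Gen 3 (rule 124): 011111000011110
Gen 4 (rule 102): 100001000100010
Gen 5 (rule 124): 110001100110011
Gen 6 (rule 102): 010010101010101
Gen 7 (rule 124): 011011111111111
Gen 8 (rule 102): 101100000000001
Gen 9 (rule 124): 111110000000001
Gen 10 (rule 102): 000010000000011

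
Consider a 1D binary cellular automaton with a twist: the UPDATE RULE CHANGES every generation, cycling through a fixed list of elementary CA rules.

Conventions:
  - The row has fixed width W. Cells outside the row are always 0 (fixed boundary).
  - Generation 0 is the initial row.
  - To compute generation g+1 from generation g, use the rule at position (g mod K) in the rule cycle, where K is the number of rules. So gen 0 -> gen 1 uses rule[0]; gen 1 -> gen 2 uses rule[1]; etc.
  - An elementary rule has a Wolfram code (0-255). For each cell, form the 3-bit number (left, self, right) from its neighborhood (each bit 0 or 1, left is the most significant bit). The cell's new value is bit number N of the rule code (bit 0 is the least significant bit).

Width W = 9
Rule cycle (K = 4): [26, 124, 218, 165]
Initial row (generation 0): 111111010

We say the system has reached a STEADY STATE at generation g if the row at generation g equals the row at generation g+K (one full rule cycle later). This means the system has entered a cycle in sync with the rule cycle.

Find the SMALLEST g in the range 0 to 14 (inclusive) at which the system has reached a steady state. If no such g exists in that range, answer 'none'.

Answer: none

Derivation:
Gen 0: 111111010
Gen 1 (rule 26): 100000001
Gen 2 (rule 124): 110000001
Gen 3 (rule 218): 111000010
Gen 4 (rule 165): 010011010
Gen 5 (rule 26): 101110001
Gen 6 (rule 124): 111011001
Gen 7 (rule 218): 111011110
Gen 8 (rule 165): 010101100
Gen 9 (rule 26): 100001010
Gen 10 (rule 124): 110001111
Gen 11 (rule 218): 111011111
Gen 12 (rule 165): 010101110
Gen 13 (rule 26): 100001001
Gen 14 (rule 124): 110001101
Gen 15 (rule 218): 111011100
Gen 16 (rule 165): 010101001
Gen 17 (rule 26): 100000110
Gen 18 (rule 124): 110000111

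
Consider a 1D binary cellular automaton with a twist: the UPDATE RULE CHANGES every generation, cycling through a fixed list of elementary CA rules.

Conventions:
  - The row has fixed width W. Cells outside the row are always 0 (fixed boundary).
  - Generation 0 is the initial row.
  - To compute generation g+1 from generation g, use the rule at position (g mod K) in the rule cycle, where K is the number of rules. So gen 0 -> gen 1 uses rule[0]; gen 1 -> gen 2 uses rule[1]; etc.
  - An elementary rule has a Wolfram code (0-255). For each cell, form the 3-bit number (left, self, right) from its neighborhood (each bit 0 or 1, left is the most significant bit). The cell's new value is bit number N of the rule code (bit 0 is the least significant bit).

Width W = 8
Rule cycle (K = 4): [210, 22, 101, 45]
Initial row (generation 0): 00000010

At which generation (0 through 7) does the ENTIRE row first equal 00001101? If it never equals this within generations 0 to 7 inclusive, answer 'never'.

Answer: 2

Derivation:
Gen 0: 00000010
Gen 1 (rule 210): 00000101
Gen 2 (rule 22): 00001101
Gen 3 (rule 101): 11100111
Gen 4 (rule 45): 10000100
Gen 5 (rule 210): 01001010
Gen 6 (rule 22): 11111011
Gen 7 (rule 101): 00001101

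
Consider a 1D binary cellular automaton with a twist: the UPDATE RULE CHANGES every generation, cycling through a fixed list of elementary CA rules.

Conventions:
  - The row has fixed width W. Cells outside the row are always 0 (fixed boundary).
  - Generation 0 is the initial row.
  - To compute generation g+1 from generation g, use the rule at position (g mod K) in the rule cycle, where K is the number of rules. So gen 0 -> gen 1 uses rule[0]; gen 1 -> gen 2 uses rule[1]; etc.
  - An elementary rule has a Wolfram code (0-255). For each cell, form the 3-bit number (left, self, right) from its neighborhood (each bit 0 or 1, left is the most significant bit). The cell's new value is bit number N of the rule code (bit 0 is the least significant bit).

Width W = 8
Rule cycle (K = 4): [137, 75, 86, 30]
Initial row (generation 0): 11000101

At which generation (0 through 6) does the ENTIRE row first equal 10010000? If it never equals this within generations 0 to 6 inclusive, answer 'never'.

Answer: 1

Derivation:
Gen 0: 11000101
Gen 1 (rule 137): 10010000
Gen 2 (rule 75): 00100111
Gen 3 (rule 86): 01111001
Gen 4 (rule 30): 11000111
Gen 5 (rule 137): 10010110
Gen 6 (rule 75): 00100110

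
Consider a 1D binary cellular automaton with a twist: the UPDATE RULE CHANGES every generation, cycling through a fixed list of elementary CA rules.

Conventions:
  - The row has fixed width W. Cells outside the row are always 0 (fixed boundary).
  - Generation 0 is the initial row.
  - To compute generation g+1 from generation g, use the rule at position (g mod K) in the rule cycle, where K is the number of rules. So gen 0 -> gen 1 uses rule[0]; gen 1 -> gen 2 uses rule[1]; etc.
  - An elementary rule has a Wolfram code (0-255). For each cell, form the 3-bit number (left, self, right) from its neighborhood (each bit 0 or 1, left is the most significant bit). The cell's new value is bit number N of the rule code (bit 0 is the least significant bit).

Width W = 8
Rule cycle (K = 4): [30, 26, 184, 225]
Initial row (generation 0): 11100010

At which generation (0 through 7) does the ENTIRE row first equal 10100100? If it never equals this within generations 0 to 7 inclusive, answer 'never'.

Answer: 7

Derivation:
Gen 0: 11100010
Gen 1 (rule 30): 10010111
Gen 2 (rule 26): 01100100
Gen 3 (rule 184): 01010010
Gen 4 (rule 225): 00100000
Gen 5 (rule 30): 01110000
Gen 6 (rule 26): 11001000
Gen 7 (rule 184): 10100100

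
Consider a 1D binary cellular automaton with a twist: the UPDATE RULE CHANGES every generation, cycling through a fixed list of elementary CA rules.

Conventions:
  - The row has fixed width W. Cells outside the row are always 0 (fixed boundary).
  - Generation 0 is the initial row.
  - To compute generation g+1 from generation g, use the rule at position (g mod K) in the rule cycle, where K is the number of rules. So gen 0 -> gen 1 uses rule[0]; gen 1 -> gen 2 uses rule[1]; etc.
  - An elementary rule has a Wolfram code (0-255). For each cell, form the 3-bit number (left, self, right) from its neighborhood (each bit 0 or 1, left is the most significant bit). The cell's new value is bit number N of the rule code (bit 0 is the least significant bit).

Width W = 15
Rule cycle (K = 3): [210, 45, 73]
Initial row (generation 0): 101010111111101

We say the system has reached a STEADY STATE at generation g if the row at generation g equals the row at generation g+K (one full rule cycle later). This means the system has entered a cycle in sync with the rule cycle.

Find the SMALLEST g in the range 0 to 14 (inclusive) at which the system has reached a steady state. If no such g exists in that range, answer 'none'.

Gen 0: 101010111111101
Gen 1 (rule 210): 000000011111100
Gen 2 (rule 45): 111111010000001
Gen 3 (rule 73): 100001000111100
Gen 4 (rule 210): 010010101011110
Gen 5 (rule 45): 010011111110000
Gen 6 (rule 73): 000010000010111
Gen 7 (rule 210): 000101000100011
Gen 8 (rule 45): 110111010101010
Gen 9 (rule 73): 110101000000000
Gen 10 (rule 210): 010000100000000
Gen 11 (rule 45): 010110101111111
Gen 12 (rule 73): 000110001000001
Gen 13 (rule 210): 001011010100010
Gen 14 (rule 45): 101110111101010
Gen 15 (rule 73): 001010100100000
Gen 16 (rule 210): 010000011010000
Gen 17 (rule 45): 010111010110111

Answer: none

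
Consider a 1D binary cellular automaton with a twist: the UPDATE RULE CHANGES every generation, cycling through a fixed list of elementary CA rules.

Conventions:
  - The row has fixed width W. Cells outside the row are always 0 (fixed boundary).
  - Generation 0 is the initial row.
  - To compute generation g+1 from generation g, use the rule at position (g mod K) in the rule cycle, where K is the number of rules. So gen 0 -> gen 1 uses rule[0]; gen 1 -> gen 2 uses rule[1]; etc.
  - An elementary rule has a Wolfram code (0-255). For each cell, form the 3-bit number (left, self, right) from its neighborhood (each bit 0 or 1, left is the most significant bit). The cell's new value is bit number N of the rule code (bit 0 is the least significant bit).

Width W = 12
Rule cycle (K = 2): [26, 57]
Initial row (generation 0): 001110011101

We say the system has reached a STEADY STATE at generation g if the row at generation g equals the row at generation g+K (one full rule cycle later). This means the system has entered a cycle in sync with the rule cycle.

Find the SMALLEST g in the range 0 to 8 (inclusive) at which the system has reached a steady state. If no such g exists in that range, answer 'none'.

Answer: none

Derivation:
Gen 0: 001110011101
Gen 1 (rule 26): 011001110000
Gen 2 (rule 57): 010101001111
Gen 3 (rule 26): 100000111000
Gen 4 (rule 57): 011110100111
Gen 5 (rule 26): 110000011100
Gen 6 (rule 57): 101111010011
Gen 7 (rule 26): 001000001110
Gen 8 (rule 57): 100111101001
Gen 9 (rule 26): 011100000110
Gen 10 (rule 57): 010011110101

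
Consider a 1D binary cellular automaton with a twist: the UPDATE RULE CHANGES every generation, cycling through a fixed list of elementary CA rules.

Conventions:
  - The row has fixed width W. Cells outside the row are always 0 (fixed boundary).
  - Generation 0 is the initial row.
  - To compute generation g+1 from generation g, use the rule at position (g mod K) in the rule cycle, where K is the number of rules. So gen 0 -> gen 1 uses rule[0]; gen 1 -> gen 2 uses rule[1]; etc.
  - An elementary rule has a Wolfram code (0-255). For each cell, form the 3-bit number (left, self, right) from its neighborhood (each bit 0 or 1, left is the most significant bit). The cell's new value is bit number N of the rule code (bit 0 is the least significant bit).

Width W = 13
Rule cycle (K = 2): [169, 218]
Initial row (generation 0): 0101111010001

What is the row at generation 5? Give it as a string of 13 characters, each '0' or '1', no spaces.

Answer: 1111101001000

Derivation:
Gen 0: 0101111010001
Gen 1 (rule 169): 0011110100100
Gen 2 (rule 218): 0111110011010
Gen 3 (rule 169): 0111100010100
Gen 4 (rule 218): 1111110100010
Gen 5 (rule 169): 1111101001000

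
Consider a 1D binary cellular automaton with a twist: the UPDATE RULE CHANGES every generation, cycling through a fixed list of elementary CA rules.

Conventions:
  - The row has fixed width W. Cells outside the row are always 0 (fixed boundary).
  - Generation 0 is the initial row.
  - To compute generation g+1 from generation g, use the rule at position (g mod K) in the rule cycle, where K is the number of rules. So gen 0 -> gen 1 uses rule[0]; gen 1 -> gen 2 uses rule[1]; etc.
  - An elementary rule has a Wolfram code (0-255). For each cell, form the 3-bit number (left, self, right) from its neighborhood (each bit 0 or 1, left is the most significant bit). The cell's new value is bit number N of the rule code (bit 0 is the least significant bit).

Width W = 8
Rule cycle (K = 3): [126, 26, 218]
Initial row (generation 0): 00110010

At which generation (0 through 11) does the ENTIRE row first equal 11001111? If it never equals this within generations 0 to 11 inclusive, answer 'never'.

Gen 0: 00110010
Gen 1 (rule 126): 01111111
Gen 2 (rule 26): 11000000
Gen 3 (rule 218): 11100000
Gen 4 (rule 126): 10110000
Gen 5 (rule 26): 00101000
Gen 6 (rule 218): 01000100
Gen 7 (rule 126): 11101110
Gen 8 (rule 26): 10001001
Gen 9 (rule 218): 01010110
Gen 10 (rule 126): 11111111
Gen 11 (rule 26): 10000000

Answer: never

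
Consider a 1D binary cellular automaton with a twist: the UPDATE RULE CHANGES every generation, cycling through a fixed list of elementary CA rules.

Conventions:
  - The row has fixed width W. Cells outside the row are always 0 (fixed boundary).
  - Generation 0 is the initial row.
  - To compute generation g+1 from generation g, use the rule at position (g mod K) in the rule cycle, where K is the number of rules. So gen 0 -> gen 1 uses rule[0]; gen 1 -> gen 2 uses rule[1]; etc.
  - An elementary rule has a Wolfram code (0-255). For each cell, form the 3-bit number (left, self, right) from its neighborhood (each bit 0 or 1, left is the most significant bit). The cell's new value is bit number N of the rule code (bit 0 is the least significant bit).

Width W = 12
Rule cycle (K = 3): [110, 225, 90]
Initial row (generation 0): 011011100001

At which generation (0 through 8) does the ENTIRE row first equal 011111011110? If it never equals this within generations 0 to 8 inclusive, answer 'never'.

Answer: never

Derivation:
Gen 0: 011011100001
Gen 1 (rule 110): 111110100011
Gen 2 (rule 225): 011111001001
Gen 3 (rule 90): 110001110110
Gen 4 (rule 110): 110011011110
Gen 5 (rule 225): 010001101110
Gen 6 (rule 90): 101011101011
Gen 7 (rule 110): 111110111111
Gen 8 (rule 225): 011111011111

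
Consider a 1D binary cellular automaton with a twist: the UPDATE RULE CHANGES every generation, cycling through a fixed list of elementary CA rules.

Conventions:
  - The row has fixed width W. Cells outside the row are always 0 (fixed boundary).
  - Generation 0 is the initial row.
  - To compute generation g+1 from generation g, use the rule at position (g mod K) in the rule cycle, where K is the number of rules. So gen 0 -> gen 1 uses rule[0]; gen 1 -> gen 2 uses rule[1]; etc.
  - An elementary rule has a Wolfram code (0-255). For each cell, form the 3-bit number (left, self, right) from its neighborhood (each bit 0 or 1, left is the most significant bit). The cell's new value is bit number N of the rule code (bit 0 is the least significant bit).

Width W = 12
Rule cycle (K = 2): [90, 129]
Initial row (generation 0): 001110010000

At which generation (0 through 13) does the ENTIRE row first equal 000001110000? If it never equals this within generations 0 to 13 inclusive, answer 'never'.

Answer: 6

Derivation:
Gen 0: 001110010000
Gen 1 (rule 90): 011011101000
Gen 2 (rule 129): 000001000011
Gen 3 (rule 90): 000010100111
Gen 4 (rule 129): 111000000010
Gen 5 (rule 90): 101100000101
Gen 6 (rule 129): 000001110000
Gen 7 (rule 90): 000011011000
Gen 8 (rule 129): 111000000011
Gen 9 (rule 90): 101100000111
Gen 10 (rule 129): 000001110010
Gen 11 (rule 90): 000011011101
Gen 12 (rule 129): 111000001000
Gen 13 (rule 90): 101100010100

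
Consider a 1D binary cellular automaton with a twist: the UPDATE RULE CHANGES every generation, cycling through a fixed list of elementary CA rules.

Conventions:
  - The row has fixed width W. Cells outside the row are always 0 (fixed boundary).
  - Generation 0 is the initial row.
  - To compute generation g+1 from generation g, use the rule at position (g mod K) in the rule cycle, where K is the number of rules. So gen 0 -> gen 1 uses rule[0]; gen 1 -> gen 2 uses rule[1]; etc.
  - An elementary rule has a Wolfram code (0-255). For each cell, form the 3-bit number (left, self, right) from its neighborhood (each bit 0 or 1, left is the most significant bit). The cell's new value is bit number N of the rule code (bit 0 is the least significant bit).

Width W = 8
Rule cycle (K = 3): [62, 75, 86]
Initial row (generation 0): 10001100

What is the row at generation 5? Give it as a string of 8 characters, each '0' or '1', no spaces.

Answer: 10001000

Derivation:
Gen 0: 10001100
Gen 1 (rule 62): 11011010
Gen 2 (rule 75): 11011000
Gen 3 (rule 86): 01001100
Gen 4 (rule 62): 11111010
Gen 5 (rule 75): 10001000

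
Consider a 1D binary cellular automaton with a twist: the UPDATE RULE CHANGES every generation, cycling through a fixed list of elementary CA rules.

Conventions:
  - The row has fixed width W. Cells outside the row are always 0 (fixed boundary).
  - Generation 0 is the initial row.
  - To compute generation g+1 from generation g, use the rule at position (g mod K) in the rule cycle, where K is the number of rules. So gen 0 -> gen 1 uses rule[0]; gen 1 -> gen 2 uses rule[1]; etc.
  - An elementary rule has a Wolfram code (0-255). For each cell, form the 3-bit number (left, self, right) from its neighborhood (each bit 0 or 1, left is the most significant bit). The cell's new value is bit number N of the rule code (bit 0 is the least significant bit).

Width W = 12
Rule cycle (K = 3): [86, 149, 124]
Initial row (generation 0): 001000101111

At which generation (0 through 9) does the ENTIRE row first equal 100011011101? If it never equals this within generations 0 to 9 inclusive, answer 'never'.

Gen 0: 001000101111
Gen 1 (rule 86): 011101100001
Gen 2 (rule 149): 001000011101
Gen 3 (rule 124): 001100010111
Gen 4 (rule 86): 010110110001
Gen 5 (rule 149): 010000001101
Gen 6 (rule 124): 011000001111
Gen 7 (rule 86): 101100010001
Gen 8 (rule 149): 100011011101
Gen 9 (rule 124): 110011110111

Answer: 8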